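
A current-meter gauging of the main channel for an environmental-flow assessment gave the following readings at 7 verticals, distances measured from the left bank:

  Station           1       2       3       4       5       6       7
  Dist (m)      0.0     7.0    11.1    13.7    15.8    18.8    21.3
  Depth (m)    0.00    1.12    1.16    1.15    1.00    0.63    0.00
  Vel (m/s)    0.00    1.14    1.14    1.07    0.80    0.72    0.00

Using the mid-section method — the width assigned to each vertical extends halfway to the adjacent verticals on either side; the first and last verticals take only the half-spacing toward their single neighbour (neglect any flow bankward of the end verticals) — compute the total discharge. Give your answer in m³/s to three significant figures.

17.7 m³/s

w_2 = (11.1 − 0.0)/2 = 5.55 m; q_2 = 1.14 × 1.12 × 5.55 = 7.086 m³/s
w_3 = (13.7 − 7.0)/2 = 3.35 m; q_3 = 1.14 × 1.16 × 3.35 = 4.430 m³/s
w_4 = (15.8 − 11.1)/2 = 2.35 m; q_4 = 1.07 × 1.15 × 2.35 = 2.892 m³/s
w_5 = (18.8 − 13.7)/2 = 2.55 m; q_5 = 0.80 × 1.00 × 2.55 = 2.040 m³/s
w_6 = (21.3 − 15.8)/2 = 2.75 m; q_6 = 0.72 × 0.63 × 2.75 = 1.247 m³/s
Stations 1, 7 contribute zero (depth or velocity is 0).
Q = Σ qᵢ = 17.70 m³/s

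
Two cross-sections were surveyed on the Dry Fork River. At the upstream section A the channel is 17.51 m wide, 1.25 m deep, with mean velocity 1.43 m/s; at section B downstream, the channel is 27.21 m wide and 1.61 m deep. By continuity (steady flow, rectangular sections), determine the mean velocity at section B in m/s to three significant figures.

0.714 m/s

Q = A₁V₁ = (17.51×1.25) × 1.43 = 31.30 m³/s
A₂ = 27.21 × 1.61 = 43.81 m²
V₂ = Q/A₂ = 31.30/43.81 = 0.7145 m/s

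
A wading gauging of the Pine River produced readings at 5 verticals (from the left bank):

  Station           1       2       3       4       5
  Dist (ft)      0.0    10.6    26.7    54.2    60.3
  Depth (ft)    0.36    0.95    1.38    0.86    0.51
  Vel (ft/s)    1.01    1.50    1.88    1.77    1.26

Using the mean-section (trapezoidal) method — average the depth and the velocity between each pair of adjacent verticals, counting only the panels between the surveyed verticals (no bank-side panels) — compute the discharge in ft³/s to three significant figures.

Panel 1-2: Δb = 10.6 ft, d̄ = (0.36+0.95)/2 = 0.655, v̄ = (1.01+1.50)/2 = 1.255 → q = 10.6×0.655×1.255 = 8.713 ft³/s
Panel 2-3: Δb = 16.1 ft, d̄ = (0.95+1.38)/2 = 1.165, v̄ = (1.50+1.88)/2 = 1.69 → q = 16.1×1.165×1.69 = 31.70 ft³/s
Panel 3-4: Δb = 27.5 ft, d̄ = (1.38+0.86)/2 = 1.12, v̄ = (1.88+1.77)/2 = 1.825 → q = 27.5×1.12×1.825 = 56.21 ft³/s
Panel 4-5: Δb = 6.1 ft, d̄ = (0.86+0.51)/2 = 0.685, v̄ = (1.77+1.26)/2 = 1.515 → q = 6.1×0.685×1.515 = 6.330 ft³/s
Q = Σ q = 103.0 ft³/s

103 ft³/s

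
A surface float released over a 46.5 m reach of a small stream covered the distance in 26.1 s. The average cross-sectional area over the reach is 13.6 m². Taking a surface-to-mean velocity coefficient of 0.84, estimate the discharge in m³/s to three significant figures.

20.4 m³/s

v_surface = L / t̄ = 46.5 / 26.1 = 1.782 m/s
v_mean = 0.84 × 1.782 = 1.497 m/s
Q = A × v_mean = 13.6 × 1.497 = 20.35 m³/s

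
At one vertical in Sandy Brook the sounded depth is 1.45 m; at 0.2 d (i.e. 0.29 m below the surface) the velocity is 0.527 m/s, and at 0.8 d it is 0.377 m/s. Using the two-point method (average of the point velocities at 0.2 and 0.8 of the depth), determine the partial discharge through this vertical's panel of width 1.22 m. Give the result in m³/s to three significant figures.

v̄ = (0.527 + 0.377) / 2 = 0.4520 m/s
q = v̄ × d × w = 0.4520 × 1.45 × 1.22 = 0.7996 m³/s

0.800 m³/s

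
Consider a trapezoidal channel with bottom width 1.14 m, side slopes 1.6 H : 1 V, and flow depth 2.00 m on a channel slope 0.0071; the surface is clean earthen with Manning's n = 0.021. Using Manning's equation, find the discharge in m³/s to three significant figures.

A = (b + z·y)·y = (1.14 + 1.6×2.00)×2.00 = 8.680 m²
P = b + 2y√(1+z²) = 1.14 + 2×2.00×√(1+1.6²) = 8.687 m
R = A/P = 8.680/8.687 = 0.9992 m
Q = (1/n)·A·R^(2/3)·S^(1/2) = (1/0.021) × 8.680 × 0.9992^(2/3) × 0.0071^(1/2) = 34.81 m³/s

34.8 m³/s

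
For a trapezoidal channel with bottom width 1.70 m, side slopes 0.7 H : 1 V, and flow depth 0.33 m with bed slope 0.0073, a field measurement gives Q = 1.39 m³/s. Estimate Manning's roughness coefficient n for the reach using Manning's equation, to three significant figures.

0.0157

A = (b + z·y)·y = (1.70 + 0.7×0.33)×0.33 = 0.6372 m²
P = b + 2y√(1+z²) = 1.70 + 2×0.33×√(1+0.7²) = 2.506 m
R = A/P = 0.6372/2.506 = 0.2543 m
n = (1/Q)·A·R^(2/3)·S^(1/2) = (1/1.39) × 0.6372 × 0.4014 × 0.08544 = 0.01572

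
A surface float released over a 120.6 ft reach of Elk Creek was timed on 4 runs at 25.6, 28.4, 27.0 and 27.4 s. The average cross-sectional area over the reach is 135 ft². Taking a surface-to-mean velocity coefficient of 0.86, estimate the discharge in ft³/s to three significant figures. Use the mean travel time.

t̄ = (25.6 + 28.4 + 27.0 + 27.4) / 4 = 27.1 s
v_surface = L / t̄ = 120.6 / 27.1 = 4.450 ft/s
v_mean = 0.86 × 4.450 = 3.827 ft/s
Q = A × v_mean = 135 × 3.827 = 516.7 ft³/s

517 ft³/s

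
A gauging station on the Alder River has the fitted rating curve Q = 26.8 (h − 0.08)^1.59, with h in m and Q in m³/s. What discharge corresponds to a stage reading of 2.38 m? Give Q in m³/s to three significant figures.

101 m³/s

Q = 26.8 × (2.38 − 0.08)^1.59 = 26.8 × 2.3^1.59 = 100.8 m³/s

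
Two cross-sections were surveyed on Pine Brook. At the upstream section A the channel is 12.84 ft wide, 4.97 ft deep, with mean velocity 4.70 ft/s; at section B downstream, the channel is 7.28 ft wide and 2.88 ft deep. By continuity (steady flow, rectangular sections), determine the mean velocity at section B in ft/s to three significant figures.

14.3 ft/s

Q = A₁V₁ = (12.84×4.97) × 4.70 = 299.9 ft³/s
A₂ = 7.28 × 2.88 = 20.97 ft²
V₂ = Q/A₂ = 299.9/20.97 = 14.31 ft/s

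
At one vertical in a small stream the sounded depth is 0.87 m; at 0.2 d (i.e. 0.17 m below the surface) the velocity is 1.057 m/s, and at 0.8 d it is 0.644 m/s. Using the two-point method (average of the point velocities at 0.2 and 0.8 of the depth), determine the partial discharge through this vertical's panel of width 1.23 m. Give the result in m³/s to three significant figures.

0.910 m³/s

v̄ = (1.057 + 0.644) / 2 = 0.8505 m/s
q = v̄ × d × w = 0.8505 × 0.87 × 1.23 = 0.9101 m³/s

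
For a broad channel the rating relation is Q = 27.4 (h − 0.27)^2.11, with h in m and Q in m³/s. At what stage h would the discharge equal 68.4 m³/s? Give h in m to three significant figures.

h − h₀ = (Q/C)^(1/b) = (68.4/27.4)^(1/2.11) = 1.543 m
h = 0.27 + 1.543 = 1.813 m

1.81 m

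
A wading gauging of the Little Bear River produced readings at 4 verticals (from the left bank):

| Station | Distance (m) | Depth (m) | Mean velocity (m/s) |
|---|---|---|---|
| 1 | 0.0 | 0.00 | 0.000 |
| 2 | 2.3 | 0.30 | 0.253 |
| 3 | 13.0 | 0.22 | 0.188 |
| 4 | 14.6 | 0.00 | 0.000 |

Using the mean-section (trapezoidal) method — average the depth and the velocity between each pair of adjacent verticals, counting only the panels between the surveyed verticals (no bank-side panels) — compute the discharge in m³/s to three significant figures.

0.674 m³/s

Panel 1-2: Δb = 2.3 m, d̄ = (0.00+0.30)/2 = 0.15, v̄ = (0.000+0.253)/2 = 0.1265 → q = 2.3×0.15×0.1265 = 0.04364 m³/s
Panel 2-3: Δb = 10.7 m, d̄ = (0.30+0.22)/2 = 0.26, v̄ = (0.253+0.188)/2 = 0.2205 → q = 10.7×0.26×0.2205 = 0.6134 m³/s
Panel 3-4: Δb = 1.6 m, d̄ = (0.22+0.00)/2 = 0.11, v̄ = (0.188+0.000)/2 = 0.094 → q = 1.6×0.11×0.094 = 0.01654 m³/s
Q = Σ q = 0.6736 m³/s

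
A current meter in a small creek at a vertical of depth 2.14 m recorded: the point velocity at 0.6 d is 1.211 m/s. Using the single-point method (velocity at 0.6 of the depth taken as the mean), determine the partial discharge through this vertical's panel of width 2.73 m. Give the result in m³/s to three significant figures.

v̄ = v₀.₆ = 1.211 m/s
q = v̄ × d × w = 1.211 × 2.14 × 2.73 = 7.075 m³/s

7.07 m³/s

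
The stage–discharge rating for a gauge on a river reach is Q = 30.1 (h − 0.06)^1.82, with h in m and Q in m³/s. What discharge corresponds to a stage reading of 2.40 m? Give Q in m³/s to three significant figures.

Q = 30.1 × (2.40 − 0.06)^1.82 = 30.1 × 2.34^1.82 = 141.4 m³/s

141 m³/s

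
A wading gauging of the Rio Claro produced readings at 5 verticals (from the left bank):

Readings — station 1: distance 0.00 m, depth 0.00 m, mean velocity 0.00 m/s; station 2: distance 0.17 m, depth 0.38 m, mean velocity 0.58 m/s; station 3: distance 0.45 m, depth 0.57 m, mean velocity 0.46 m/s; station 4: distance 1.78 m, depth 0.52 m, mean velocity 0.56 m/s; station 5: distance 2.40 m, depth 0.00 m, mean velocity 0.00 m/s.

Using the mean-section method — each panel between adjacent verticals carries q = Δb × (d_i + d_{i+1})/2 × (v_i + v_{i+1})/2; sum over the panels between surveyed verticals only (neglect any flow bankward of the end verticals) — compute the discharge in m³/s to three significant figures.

0.493 m³/s

Panel 1-2: Δb = 0.17 m, d̄ = (0.00+0.38)/2 = 0.19, v̄ = (0.00+0.58)/2 = 0.29 → q = 0.17×0.19×0.29 = 0.009367 m³/s
Panel 2-3: Δb = 0.28 m, d̄ = (0.38+0.57)/2 = 0.475, v̄ = (0.58+0.46)/2 = 0.52 → q = 0.28×0.475×0.52 = 0.06916 m³/s
Panel 3-4: Δb = 1.33 m, d̄ = (0.57+0.52)/2 = 0.545, v̄ = (0.46+0.56)/2 = 0.51 → q = 1.33×0.545×0.51 = 0.3697 m³/s
Panel 4-5: Δb = 0.62 m, d̄ = (0.52+0.00)/2 = 0.26, v̄ = (0.56+0.00)/2 = 0.28 → q = 0.62×0.26×0.28 = 0.04514 m³/s
Q = Σ q = 0.4933 m³/s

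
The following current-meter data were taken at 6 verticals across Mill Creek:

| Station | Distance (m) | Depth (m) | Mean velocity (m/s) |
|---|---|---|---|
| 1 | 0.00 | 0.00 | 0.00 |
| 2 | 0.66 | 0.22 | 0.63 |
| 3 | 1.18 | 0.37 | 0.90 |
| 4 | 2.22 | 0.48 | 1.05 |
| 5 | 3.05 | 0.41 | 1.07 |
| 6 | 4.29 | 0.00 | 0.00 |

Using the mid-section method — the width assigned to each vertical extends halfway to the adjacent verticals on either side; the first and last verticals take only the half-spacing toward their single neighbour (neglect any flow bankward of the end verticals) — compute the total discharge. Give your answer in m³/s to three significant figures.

1.27 m³/s

w_2 = (1.18 − 0.00)/2 = 0.59 m; q_2 = 0.63 × 0.22 × 0.59 = 0.08177 m³/s
w_3 = (2.22 − 0.66)/2 = 0.78 m; q_3 = 0.90 × 0.37 × 0.78 = 0.2597 m³/s
w_4 = (3.05 − 1.18)/2 = 0.935 m; q_4 = 1.05 × 0.48 × 0.935 = 0.4712 m³/s
w_5 = (4.29 − 2.22)/2 = 1.035 m; q_5 = 1.07 × 0.41 × 1.035 = 0.4541 m³/s
Stations 1, 6 contribute zero (depth or velocity is 0).
Q = Σ qᵢ = 1.267 m³/s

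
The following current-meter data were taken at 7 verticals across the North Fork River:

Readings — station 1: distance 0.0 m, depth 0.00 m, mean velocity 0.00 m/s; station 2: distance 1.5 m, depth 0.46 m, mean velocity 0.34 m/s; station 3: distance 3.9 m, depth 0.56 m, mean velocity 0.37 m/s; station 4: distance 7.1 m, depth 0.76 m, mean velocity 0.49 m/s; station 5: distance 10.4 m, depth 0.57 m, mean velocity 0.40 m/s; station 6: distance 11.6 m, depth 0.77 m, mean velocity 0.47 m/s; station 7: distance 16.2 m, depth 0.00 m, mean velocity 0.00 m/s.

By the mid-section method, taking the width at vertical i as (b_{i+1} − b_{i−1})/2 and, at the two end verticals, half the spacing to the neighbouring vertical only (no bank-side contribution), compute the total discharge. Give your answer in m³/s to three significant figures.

w_2 = (3.9 − 0.0)/2 = 1.95 m; q_2 = 0.34 × 0.46 × 1.95 = 0.3050 m³/s
w_3 = (7.1 − 1.5)/2 = 2.8 m; q_3 = 0.37 × 0.56 × 2.8 = 0.5802 m³/s
w_4 = (10.4 − 3.9)/2 = 3.25 m; q_4 = 0.49 × 0.76 × 3.25 = 1.210 m³/s
w_5 = (11.6 − 7.1)/2 = 2.25 m; q_5 = 0.40 × 0.57 × 2.25 = 0.5130 m³/s
w_6 = (16.2 − 10.4)/2 = 2.9 m; q_6 = 0.47 × 0.77 × 2.9 = 1.050 m³/s
Stations 1, 7 contribute zero (depth or velocity is 0).
Q = Σ qᵢ = 3.658 m³/s

3.66 m³/s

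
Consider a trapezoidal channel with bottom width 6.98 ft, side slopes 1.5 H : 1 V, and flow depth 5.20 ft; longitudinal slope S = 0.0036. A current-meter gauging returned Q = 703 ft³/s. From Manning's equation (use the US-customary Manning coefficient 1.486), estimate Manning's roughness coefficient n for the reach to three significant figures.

A = (b + z·y)·y = (6.98 + 1.5×5.20)×5.20 = 76.86 ft²
P = b + 2y√(1+z²) = 6.98 + 2×5.20×√(1+1.5²) = 25.73 ft
R = A/P = 76.86/25.73 = 2.987 ft
n = (1.486/Q)·A·R^(2/3)·S^(1/2) = (1.486/703) × 76.86 × 2.074 × 0.06000 = 0.02022

0.0202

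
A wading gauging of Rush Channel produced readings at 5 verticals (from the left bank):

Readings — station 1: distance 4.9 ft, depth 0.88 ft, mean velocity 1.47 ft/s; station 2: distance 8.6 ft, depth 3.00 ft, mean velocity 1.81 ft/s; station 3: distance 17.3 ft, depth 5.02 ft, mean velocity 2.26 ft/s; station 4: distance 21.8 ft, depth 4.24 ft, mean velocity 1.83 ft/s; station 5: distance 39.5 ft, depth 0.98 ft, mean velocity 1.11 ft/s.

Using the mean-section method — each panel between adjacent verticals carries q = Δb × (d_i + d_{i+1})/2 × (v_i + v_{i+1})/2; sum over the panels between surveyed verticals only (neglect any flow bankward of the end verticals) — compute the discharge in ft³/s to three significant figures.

193 ft³/s

Panel 1-2: Δb = 3.7 ft, d̄ = (0.88+3.00)/2 = 1.94, v̄ = (1.47+1.81)/2 = 1.64 → q = 3.7×1.94×1.64 = 11.77 ft³/s
Panel 2-3: Δb = 8.7 ft, d̄ = (3.00+5.02)/2 = 4.01, v̄ = (1.81+2.26)/2 = 2.035 → q = 8.7×4.01×2.035 = 71.00 ft³/s
Panel 3-4: Δb = 4.5 ft, d̄ = (5.02+4.24)/2 = 4.63, v̄ = (2.26+1.83)/2 = 2.045 → q = 4.5×4.63×2.045 = 42.61 ft³/s
Panel 4-5: Δb = 17.7 ft, d̄ = (4.24+0.98)/2 = 2.61, v̄ = (1.83+1.11)/2 = 1.47 → q = 17.7×2.61×1.47 = 67.91 ft³/s
Q = Σ q = 193.3 ft³/s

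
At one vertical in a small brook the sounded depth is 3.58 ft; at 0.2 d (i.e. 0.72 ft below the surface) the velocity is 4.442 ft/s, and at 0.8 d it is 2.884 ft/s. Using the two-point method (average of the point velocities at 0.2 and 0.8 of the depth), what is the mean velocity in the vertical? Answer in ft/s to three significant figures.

v̄ = (4.442 + 2.884) / 2 = 3.663 ft/s

3.66 ft/s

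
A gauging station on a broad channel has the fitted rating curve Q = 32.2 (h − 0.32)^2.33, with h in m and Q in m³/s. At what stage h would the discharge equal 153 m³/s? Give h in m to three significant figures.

h − h₀ = (Q/C)^(1/b) = (153/32.2)^(1/2.33) = 1.952 m
h = 0.32 + 1.952 = 2.272 m

2.27 m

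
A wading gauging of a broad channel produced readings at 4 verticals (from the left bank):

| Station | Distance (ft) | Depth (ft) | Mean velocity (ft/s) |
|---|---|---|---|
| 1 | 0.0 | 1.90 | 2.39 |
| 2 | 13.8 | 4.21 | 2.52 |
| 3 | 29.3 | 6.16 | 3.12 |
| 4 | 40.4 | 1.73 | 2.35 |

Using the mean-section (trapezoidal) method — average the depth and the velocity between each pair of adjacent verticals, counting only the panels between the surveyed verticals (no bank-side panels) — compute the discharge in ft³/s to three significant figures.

450 ft³/s

Panel 1-2: Δb = 13.8 ft, d̄ = (1.90+4.21)/2 = 3.055, v̄ = (2.39+2.52)/2 = 2.455 → q = 13.8×3.055×2.455 = 103.5 ft³/s
Panel 2-3: Δb = 15.5 ft, d̄ = (4.21+6.16)/2 = 5.185, v̄ = (2.52+3.12)/2 = 2.82 → q = 15.5×5.185×2.82 = 226.6 ft³/s
Panel 3-4: Δb = 11.1 ft, d̄ = (6.16+1.73)/2 = 3.945, v̄ = (3.12+2.35)/2 = 2.735 → q = 11.1×3.945×2.735 = 119.8 ft³/s
Q = Σ q = 449.9 ft³/s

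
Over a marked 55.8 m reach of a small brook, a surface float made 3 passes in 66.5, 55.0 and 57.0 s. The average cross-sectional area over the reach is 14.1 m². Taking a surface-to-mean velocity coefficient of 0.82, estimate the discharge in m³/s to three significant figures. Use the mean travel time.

10.8 m³/s

t̄ = (66.5 + 55.0 + 57.0) / 3 = 59.5 s
v_surface = L / t̄ = 55.8 / 59.5 = 0.9378 m/s
v_mean = 0.82 × 0.9378 = 0.7690 m/s
Q = A × v_mean = 14.1 × 0.7690 = 10.84 m³/s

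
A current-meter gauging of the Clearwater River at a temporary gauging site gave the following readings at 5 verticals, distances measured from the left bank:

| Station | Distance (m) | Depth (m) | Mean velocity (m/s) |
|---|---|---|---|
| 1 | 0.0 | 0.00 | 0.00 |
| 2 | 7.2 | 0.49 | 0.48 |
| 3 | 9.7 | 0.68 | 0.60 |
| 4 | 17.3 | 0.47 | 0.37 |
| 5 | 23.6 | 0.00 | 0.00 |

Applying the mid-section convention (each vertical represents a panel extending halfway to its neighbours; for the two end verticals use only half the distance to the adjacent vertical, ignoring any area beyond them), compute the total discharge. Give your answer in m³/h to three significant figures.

w_2 = (9.7 − 0.0)/2 = 4.85 m; q_2 = 0.48 × 0.49 × 4.85 = 1.141 m³/s
w_3 = (17.3 − 7.2)/2 = 5.05 m; q_3 = 0.60 × 0.68 × 5.05 = 2.060 m³/s
w_4 = (23.6 − 9.7)/2 = 6.95 m; q_4 = 0.37 × 0.47 × 6.95 = 1.209 m³/s
Stations 1, 5 contribute zero (depth or velocity is 0).
Q = Σ qᵢ = 4.410 m³/s
= 4.410 × 3600 = 15880 m³/h

15900 m³/h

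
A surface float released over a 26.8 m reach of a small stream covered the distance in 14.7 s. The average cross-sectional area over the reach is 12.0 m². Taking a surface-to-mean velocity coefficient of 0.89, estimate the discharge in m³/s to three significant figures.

v_surface = L / t̄ = 26.8 / 14.7 = 1.823 m/s
v_mean = 0.89 × 1.823 = 1.623 m/s
Q = A × v_mean = 12.0 × 1.623 = 19.47 m³/s

19.5 m³/s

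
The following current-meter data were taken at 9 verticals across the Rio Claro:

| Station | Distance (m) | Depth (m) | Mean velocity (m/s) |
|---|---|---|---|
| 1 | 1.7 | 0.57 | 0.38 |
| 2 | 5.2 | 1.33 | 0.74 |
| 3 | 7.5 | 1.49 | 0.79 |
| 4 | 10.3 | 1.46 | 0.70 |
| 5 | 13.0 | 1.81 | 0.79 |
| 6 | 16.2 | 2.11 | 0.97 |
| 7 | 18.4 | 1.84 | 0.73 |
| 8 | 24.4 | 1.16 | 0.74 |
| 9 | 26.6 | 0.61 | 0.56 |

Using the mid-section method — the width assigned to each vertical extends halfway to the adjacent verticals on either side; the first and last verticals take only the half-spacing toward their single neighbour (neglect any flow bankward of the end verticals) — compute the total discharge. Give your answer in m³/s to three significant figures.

28.2 m³/s

w_1 = (5.2 − 1.7)/2 = 1.75 m; q_1 = 0.38 × 0.57 × 1.75 = 0.3791 m³/s
w_2 = (7.5 − 1.7)/2 = 2.9 m; q_2 = 0.74 × 1.33 × 2.9 = 2.854 m³/s
w_3 = (10.3 − 5.2)/2 = 2.55 m; q_3 = 0.79 × 1.49 × 2.55 = 3.002 m³/s
w_4 = (13.0 − 7.5)/2 = 2.75 m; q_4 = 0.70 × 1.46 × 2.75 = 2.811 m³/s
w_5 = (16.2 − 10.3)/2 = 2.95 m; q_5 = 0.79 × 1.81 × 2.95 = 4.218 m³/s
w_6 = (18.4 − 13.0)/2 = 2.7 m; q_6 = 0.97 × 2.11 × 2.7 = 5.526 m³/s
w_7 = (24.4 − 16.2)/2 = 4.1 m; q_7 = 0.73 × 1.84 × 4.1 = 5.507 m³/s
w_8 = (26.6 − 18.4)/2 = 4.1 m; q_8 = 0.74 × 1.16 × 4.1 = 3.519 m³/s
w_9 = (26.6 − 24.4)/2 = 1.1 m; q_9 = 0.56 × 0.61 × 1.1 = 0.3758 m³/s
Q = Σ qᵢ = 28.19 m³/s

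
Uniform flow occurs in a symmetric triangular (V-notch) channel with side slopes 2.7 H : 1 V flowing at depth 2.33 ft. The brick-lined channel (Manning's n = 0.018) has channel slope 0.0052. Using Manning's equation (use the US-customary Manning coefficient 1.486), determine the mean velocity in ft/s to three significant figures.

A = z·y² = 2.7×2.33² = 14.66 ft²
P = 2y√(1+z²) = 2×2.33×√(1+2.7²) = 13.42 ft
R = A/P = 14.66/13.42 = 1.092 ft
Q = (1.486/n)·A·R^(2/3)·S^(1/2) = (1.486/0.018) × 14.66 × 1.092^(2/3) × 0.0052^(1/2) = 92.56 ft³/s
V = Q/A = 92.56/14.66 = 6.315 ft/s

6.31 ft/s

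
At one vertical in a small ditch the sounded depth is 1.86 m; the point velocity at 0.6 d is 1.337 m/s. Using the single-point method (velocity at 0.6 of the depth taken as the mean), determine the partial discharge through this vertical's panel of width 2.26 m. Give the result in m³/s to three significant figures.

v̄ = v₀.₆ = 1.337 m/s
q = v̄ × d × w = 1.337 × 1.86 × 2.26 = 5.620 m³/s

5.62 m³/s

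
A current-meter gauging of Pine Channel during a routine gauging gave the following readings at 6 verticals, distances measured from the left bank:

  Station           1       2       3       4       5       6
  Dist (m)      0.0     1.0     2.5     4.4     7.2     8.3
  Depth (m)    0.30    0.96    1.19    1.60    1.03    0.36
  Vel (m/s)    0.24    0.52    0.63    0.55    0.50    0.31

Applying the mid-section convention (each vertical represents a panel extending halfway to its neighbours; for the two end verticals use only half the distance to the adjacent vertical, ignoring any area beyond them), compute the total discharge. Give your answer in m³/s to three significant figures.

5.07 m³/s

w_1 = (1.0 − 0.0)/2 = 0.5 m; q_1 = 0.24 × 0.30 × 0.5 = 0.03600 m³/s
w_2 = (2.5 − 0.0)/2 = 1.25 m; q_2 = 0.52 × 0.96 × 1.25 = 0.6240 m³/s
w_3 = (4.4 − 1.0)/2 = 1.7 m; q_3 = 0.63 × 1.19 × 1.7 = 1.274 m³/s
w_4 = (7.2 − 2.5)/2 = 2.35 m; q_4 = 0.55 × 1.60 × 2.35 = 2.068 m³/s
w_5 = (8.3 − 4.4)/2 = 1.95 m; q_5 = 0.50 × 1.03 × 1.95 = 1.004 m³/s
w_6 = (8.3 − 7.2)/2 = 0.55 m; q_6 = 0.31 × 0.36 × 0.55 = 0.06138 m³/s
Q = Σ qᵢ = 5.068 m³/s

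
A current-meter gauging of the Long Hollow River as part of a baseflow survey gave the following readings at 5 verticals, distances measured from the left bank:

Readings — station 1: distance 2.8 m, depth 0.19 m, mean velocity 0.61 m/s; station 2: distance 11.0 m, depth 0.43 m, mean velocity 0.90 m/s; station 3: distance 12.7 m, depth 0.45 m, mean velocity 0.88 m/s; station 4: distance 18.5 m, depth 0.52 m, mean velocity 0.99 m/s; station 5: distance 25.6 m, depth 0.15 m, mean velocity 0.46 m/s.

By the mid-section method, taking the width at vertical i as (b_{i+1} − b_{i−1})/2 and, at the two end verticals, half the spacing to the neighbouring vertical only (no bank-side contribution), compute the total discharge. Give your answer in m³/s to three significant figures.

w_1 = (11.0 − 2.8)/2 = 4.1 m; q_1 = 0.61 × 0.19 × 4.1 = 0.4752 m³/s
w_2 = (12.7 − 2.8)/2 = 4.95 m; q_2 = 0.90 × 0.43 × 4.95 = 1.916 m³/s
w_3 = (18.5 − 11.0)/2 = 3.75 m; q_3 = 0.88 × 0.45 × 3.75 = 1.485 m³/s
w_4 = (25.6 − 12.7)/2 = 6.45 m; q_4 = 0.99 × 0.52 × 6.45 = 3.320 m³/s
w_5 = (25.6 − 18.5)/2 = 3.55 m; q_5 = 0.46 × 0.15 × 3.55 = 0.2450 m³/s
Q = Σ qᵢ = 7.441 m³/s

7.44 m³/s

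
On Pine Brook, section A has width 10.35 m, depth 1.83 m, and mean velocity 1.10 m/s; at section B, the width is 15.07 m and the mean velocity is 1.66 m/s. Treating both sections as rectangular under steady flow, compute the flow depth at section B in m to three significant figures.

Q = A₁V₁ = (10.35×1.83) × 1.10 = 20.83 m³/s
d₂ = Q/(b₂ V₂) = 20.83/(15.07×1.66) = 0.8328 m

0.833 m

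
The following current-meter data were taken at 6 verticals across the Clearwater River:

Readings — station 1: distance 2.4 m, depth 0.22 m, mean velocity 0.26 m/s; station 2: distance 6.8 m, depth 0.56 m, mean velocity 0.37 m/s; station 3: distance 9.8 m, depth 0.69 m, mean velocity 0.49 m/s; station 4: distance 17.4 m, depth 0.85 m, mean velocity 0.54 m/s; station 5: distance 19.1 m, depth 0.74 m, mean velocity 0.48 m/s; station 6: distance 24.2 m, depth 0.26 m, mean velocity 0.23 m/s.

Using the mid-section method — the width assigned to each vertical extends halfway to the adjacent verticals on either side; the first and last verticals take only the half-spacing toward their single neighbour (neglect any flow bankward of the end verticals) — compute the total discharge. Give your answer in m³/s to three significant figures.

6.18 m³/s

w_1 = (6.8 − 2.4)/2 = 2.2 m; q_1 = 0.26 × 0.22 × 2.2 = 0.1258 m³/s
w_2 = (9.8 − 2.4)/2 = 3.7 m; q_2 = 0.37 × 0.56 × 3.7 = 0.7666 m³/s
w_3 = (17.4 − 6.8)/2 = 5.3 m; q_3 = 0.49 × 0.69 × 5.3 = 1.792 m³/s
w_4 = (19.1 − 9.8)/2 = 4.65 m; q_4 = 0.54 × 0.85 × 4.65 = 2.134 m³/s
w_5 = (24.2 − 17.4)/2 = 3.4 m; q_5 = 0.48 × 0.74 × 3.4 = 1.208 m³/s
w_6 = (24.2 − 19.1)/2 = 2.55 m; q_6 = 0.23 × 0.26 × 2.55 = 0.1525 m³/s
Q = Σ qᵢ = 6.179 m³/s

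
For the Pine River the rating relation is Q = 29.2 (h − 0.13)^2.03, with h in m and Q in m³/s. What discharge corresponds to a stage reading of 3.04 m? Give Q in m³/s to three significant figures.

255 m³/s

Q = 29.2 × (3.04 − 0.13)^2.03 = 29.2 × 2.91^2.03 = 255.3 m³/s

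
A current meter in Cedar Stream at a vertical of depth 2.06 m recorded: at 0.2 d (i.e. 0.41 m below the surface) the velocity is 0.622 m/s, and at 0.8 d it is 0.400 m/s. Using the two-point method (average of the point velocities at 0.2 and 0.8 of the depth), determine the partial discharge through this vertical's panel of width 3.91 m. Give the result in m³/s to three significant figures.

4.12 m³/s

v̄ = (0.622 + 0.400) / 2 = 0.5110 m/s
q = v̄ × d × w = 0.5110 × 2.06 × 3.91 = 4.116 m³/s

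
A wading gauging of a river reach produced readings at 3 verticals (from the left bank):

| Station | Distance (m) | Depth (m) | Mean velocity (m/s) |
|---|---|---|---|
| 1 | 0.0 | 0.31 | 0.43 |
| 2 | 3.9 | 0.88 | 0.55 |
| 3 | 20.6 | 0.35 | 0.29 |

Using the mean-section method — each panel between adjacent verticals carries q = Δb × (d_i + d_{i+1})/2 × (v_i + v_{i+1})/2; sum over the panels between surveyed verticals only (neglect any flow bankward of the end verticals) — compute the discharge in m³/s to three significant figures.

Panel 1-2: Δb = 3.9 m, d̄ = (0.31+0.88)/2 = 0.595, v̄ = (0.43+0.55)/2 = 0.49 → q = 3.9×0.595×0.49 = 1.137 m³/s
Panel 2-3: Δb = 16.7 m, d̄ = (0.88+0.35)/2 = 0.615, v̄ = (0.55+0.29)/2 = 0.42 → q = 16.7×0.615×0.42 = 4.314 m³/s
Q = Σ q = 5.451 m³/s

5.45 m³/s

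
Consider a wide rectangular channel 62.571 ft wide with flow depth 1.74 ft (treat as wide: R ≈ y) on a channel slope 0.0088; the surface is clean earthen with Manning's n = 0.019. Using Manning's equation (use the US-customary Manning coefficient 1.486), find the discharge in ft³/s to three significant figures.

1160 ft³/s

A = b·y = 62.571 × 1.74 = 108.9 ft²
Wide channel: R ≈ y = 1.74 ft
Q = (1.486/n)·A·R^(2/3)·S^(1/2) = (1.486/0.019) × 108.9 × 1.740^(2/3) × 0.0088^(1/2) = 1156 ft³/s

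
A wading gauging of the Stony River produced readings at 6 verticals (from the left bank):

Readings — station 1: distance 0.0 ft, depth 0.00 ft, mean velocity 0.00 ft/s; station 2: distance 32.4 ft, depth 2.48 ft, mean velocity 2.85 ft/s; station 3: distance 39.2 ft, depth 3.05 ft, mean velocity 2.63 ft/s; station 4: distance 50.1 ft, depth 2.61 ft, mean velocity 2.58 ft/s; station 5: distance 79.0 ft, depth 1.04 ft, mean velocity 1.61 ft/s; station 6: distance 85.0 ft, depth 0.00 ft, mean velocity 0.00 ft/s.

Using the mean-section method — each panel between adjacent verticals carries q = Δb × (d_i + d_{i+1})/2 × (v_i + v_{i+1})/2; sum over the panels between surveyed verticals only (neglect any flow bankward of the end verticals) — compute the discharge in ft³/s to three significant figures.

302 ft³/s

Panel 1-2: Δb = 32.4 ft, d̄ = (0.00+2.48)/2 = 1.24, v̄ = (0.00+2.85)/2 = 1.425 → q = 32.4×1.24×1.425 = 57.25 ft³/s
Panel 2-3: Δb = 6.8 ft, d̄ = (2.48+3.05)/2 = 2.765, v̄ = (2.85+2.63)/2 = 2.74 → q = 6.8×2.765×2.74 = 51.52 ft³/s
Panel 3-4: Δb = 10.9 ft, d̄ = (3.05+2.61)/2 = 2.83, v̄ = (2.63+2.58)/2 = 2.605 → q = 10.9×2.83×2.605 = 80.36 ft³/s
Panel 4-5: Δb = 28.9 ft, d̄ = (2.61+1.04)/2 = 1.825, v̄ = (2.58+1.61)/2 = 2.095 → q = 28.9×1.825×2.095 = 110.5 ft³/s
Panel 5-6: Δb = 6 ft, d̄ = (1.04+0.00)/2 = 0.52, v̄ = (1.61+0.00)/2 = 0.805 → q = 6×0.52×0.805 = 2.512 ft³/s
Q = Σ q = 302.1 ft³/s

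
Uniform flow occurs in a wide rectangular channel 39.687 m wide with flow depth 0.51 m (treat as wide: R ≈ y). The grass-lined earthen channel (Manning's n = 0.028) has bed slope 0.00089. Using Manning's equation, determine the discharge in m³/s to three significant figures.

A = b·y = 39.687 × 0.51 = 20.24 m²
Wide channel: R ≈ y = 0.51 m
Q = (1/n)·A·R^(2/3)·S^(1/2) = (1/0.028) × 20.24 × 0.5100^(2/3) × 0.00089^(1/2) = 13.77 m³/s

13.8 m³/s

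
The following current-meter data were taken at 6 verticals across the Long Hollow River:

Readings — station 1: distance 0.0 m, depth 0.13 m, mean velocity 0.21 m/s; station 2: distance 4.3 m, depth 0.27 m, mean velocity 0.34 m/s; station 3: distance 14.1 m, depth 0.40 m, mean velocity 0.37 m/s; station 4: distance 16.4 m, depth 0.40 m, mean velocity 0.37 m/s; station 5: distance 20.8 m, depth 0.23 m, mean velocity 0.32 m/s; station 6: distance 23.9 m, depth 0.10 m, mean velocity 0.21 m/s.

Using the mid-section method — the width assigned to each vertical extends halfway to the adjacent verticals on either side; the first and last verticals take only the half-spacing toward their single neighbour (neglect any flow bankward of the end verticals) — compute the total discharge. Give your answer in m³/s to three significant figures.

2.41 m³/s

w_1 = (4.3 − 0.0)/2 = 2.15 m; q_1 = 0.21 × 0.13 × 2.15 = 0.05870 m³/s
w_2 = (14.1 − 0.0)/2 = 7.05 m; q_2 = 0.34 × 0.27 × 7.05 = 0.6472 m³/s
w_3 = (16.4 − 4.3)/2 = 6.05 m; q_3 = 0.37 × 0.40 × 6.05 = 0.8954 m³/s
w_4 = (20.8 − 14.1)/2 = 3.35 m; q_4 = 0.37 × 0.40 × 3.35 = 0.4958 m³/s
w_5 = (23.9 − 16.4)/2 = 3.75 m; q_5 = 0.32 × 0.23 × 3.75 = 0.2760 m³/s
w_6 = (23.9 − 20.8)/2 = 1.55 m; q_6 = 0.21 × 0.10 × 1.55 = 0.03255 m³/s
Q = Σ qᵢ = 2.406 m³/s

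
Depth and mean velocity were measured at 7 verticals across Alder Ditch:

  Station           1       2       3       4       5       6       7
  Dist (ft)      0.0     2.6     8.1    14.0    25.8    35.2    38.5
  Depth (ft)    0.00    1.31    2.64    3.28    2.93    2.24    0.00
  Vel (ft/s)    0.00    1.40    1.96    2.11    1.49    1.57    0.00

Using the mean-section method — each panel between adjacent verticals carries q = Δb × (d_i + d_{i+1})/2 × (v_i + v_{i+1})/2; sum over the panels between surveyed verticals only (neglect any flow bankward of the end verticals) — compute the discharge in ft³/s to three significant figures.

Panel 1-2: Δb = 2.6 ft, d̄ = (0.00+1.31)/2 = 0.655, v̄ = (0.00+1.40)/2 = 0.7 → q = 2.6×0.655×0.7 = 1.192 ft³/s
Panel 2-3: Δb = 5.5 ft, d̄ = (1.31+2.64)/2 = 1.975, v̄ = (1.40+1.96)/2 = 1.68 → q = 5.5×1.975×1.68 = 18.25 ft³/s
Panel 3-4: Δb = 5.9 ft, d̄ = (2.64+3.28)/2 = 2.96, v̄ = (1.96+2.11)/2 = 2.035 → q = 5.9×2.96×2.035 = 35.54 ft³/s
Panel 4-5: Δb = 11.8 ft, d̄ = (3.28+2.93)/2 = 3.105, v̄ = (2.11+1.49)/2 = 1.8 → q = 11.8×3.105×1.8 = 65.95 ft³/s
Panel 5-6: Δb = 9.4 ft, d̄ = (2.93+2.24)/2 = 2.585, v̄ = (1.49+1.57)/2 = 1.53 → q = 9.4×2.585×1.53 = 37.18 ft³/s
Panel 6-7: Δb = 3.3 ft, d̄ = (2.24+0.00)/2 = 1.12, v̄ = (1.57+0.00)/2 = 0.785 → q = 3.3×1.12×0.785 = 2.901 ft³/s
Q = Σ q = 161.0 ft³/s

161 ft³/s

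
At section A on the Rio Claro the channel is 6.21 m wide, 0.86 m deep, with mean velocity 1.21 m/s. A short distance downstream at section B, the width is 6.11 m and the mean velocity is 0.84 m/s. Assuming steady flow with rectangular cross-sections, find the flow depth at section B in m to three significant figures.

Q = A₁V₁ = (6.21×0.86) × 1.21 = 6.462 m³/s
d₂ = Q/(b₂ V₂) = 6.462/(6.11×0.84) = 1.259 m

1.26 m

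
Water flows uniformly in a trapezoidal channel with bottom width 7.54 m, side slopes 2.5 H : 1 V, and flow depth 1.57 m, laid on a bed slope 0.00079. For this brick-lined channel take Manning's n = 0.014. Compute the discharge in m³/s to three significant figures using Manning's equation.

39.1 m³/s

A = (b + z·y)·y = (7.54 + 2.5×1.57)×1.57 = 18.00 m²
P = b + 2y√(1+z²) = 7.54 + 2×1.57×√(1+2.5²) = 15.99 m
R = A/P = 18.00/15.99 = 1.125 m
Q = (1/n)·A·R^(2/3)·S^(1/2) = (1/0.014) × 18.00 × 1.125^(2/3) × 0.00079^(1/2) = 39.10 m³/s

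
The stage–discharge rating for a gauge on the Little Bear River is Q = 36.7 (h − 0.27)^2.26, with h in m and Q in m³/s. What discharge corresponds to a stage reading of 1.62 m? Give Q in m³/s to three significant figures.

72.3 m³/s

Q = 36.7 × (1.62 − 0.27)^2.26 = 36.7 × 1.35^2.26 = 72.31 m³/s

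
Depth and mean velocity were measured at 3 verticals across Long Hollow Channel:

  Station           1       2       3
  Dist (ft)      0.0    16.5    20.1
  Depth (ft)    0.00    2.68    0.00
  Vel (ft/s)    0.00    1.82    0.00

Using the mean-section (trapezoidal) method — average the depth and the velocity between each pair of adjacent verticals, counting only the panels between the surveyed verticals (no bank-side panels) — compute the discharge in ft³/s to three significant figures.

24.5 ft³/s

Panel 1-2: Δb = 16.5 ft, d̄ = (0.00+2.68)/2 = 1.34, v̄ = (0.00+1.82)/2 = 0.91 → q = 16.5×1.34×0.91 = 20.12 ft³/s
Panel 2-3: Δb = 3.6 ft, d̄ = (2.68+0.00)/2 = 1.34, v̄ = (1.82+0.00)/2 = 0.91 → q = 3.6×1.34×0.91 = 4.390 ft³/s
Q = Σ q = 24.51 ft³/s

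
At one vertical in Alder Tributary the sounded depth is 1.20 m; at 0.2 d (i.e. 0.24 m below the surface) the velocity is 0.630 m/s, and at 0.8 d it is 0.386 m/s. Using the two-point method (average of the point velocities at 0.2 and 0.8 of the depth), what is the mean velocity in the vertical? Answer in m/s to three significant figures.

0.508 m/s

v̄ = (0.630 + 0.386) / 2 = 0.5080 m/s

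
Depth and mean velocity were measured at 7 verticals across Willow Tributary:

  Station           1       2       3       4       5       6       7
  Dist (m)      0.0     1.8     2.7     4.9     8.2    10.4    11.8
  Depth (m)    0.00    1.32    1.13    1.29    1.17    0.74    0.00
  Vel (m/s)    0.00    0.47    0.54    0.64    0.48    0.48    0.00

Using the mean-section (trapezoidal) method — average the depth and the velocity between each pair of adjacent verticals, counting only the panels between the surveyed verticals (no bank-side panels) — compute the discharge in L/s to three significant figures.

5810 L/s

Panel 1-2: Δb = 1.8 m, d̄ = (0.00+1.32)/2 = 0.66, v̄ = (0.00+0.47)/2 = 0.235 → q = 1.8×0.66×0.235 = 0.2792 m³/s
Panel 2-3: Δb = 0.9 m, d̄ = (1.32+1.13)/2 = 1.225, v̄ = (0.47+0.54)/2 = 0.505 → q = 0.9×1.225×0.505 = 0.5568 m³/s
Panel 3-4: Δb = 2.2 m, d̄ = (1.13+1.29)/2 = 1.21, v̄ = (0.54+0.64)/2 = 0.59 → q = 2.2×1.21×0.59 = 1.571 m³/s
Panel 4-5: Δb = 3.3 m, d̄ = (1.29+1.17)/2 = 1.23, v̄ = (0.64+0.48)/2 = 0.56 → q = 3.3×1.23×0.56 = 2.273 m³/s
Panel 5-6: Δb = 2.2 m, d̄ = (1.17+0.74)/2 = 0.955, v̄ = (0.48+0.48)/2 = 0.48 → q = 2.2×0.955×0.48 = 1.008 m³/s
Panel 6-7: Δb = 1.4 m, d̄ = (0.74+0.00)/2 = 0.37, v̄ = (0.48+0.00)/2 = 0.24 → q = 1.4×0.37×0.24 = 0.1243 m³/s
Q = Σ q = 5.812 m³/s
= 5.812 × 1000 = 5812 L/s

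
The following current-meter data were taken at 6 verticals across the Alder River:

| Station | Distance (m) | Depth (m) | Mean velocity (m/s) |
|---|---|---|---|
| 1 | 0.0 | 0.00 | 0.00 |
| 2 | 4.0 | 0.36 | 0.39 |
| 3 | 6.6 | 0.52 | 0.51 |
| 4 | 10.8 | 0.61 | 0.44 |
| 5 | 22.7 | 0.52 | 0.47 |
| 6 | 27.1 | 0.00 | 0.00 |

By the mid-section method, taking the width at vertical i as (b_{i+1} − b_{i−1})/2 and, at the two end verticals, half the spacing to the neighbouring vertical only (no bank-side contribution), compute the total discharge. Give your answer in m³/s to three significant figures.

5.52 m³/s

w_2 = (6.6 − 0.0)/2 = 3.3 m; q_2 = 0.39 × 0.36 × 3.3 = 0.4633 m³/s
w_3 = (10.8 − 4.0)/2 = 3.4 m; q_3 = 0.51 × 0.52 × 3.4 = 0.9017 m³/s
w_4 = (22.7 − 6.6)/2 = 8.05 m; q_4 = 0.44 × 0.61 × 8.05 = 2.161 m³/s
w_5 = (27.1 − 10.8)/2 = 8.15 m; q_5 = 0.47 × 0.52 × 8.15 = 1.992 m³/s
Stations 1, 6 contribute zero (depth or velocity is 0).
Q = Σ qᵢ = 5.517 m³/s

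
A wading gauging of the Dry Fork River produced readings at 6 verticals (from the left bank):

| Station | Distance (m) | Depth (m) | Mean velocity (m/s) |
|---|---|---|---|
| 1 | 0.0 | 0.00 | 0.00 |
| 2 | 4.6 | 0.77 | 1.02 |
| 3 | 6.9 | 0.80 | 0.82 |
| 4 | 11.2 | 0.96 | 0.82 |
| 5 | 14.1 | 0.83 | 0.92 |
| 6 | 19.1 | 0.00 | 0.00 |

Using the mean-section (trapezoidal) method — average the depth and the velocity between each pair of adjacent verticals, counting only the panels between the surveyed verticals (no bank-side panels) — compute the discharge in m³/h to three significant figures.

Panel 1-2: Δb = 4.6 m, d̄ = (0.00+0.77)/2 = 0.385, v̄ = (0.00+1.02)/2 = 0.51 → q = 4.6×0.385×0.51 = 0.9032 m³/s
Panel 2-3: Δb = 2.3 m, d̄ = (0.77+0.80)/2 = 0.785, v̄ = (1.02+0.82)/2 = 0.92 → q = 2.3×0.785×0.92 = 1.661 m³/s
Panel 3-4: Δb = 4.3 m, d̄ = (0.80+0.96)/2 = 0.88, v̄ = (0.82+0.82)/2 = 0.82 → q = 4.3×0.88×0.82 = 3.103 m³/s
Panel 4-5: Δb = 2.9 m, d̄ = (0.96+0.83)/2 = 0.895, v̄ = (0.82+0.92)/2 = 0.87 → q = 2.9×0.895×0.87 = 2.258 m³/s
Panel 5-6: Δb = 5 m, d̄ = (0.83+0.00)/2 = 0.415, v̄ = (0.92+0.00)/2 = 0.46 → q = 5×0.415×0.46 = 0.9545 m³/s
Q = Σ q = 8.880 m³/s
= 8.880 × 3600 = 31970 m³/h

32000 m³/h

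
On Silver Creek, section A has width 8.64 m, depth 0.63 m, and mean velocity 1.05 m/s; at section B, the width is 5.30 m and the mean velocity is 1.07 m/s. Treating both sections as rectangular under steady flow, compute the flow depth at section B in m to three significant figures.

Q = A₁V₁ = (8.64×0.63) × 1.05 = 5.715 m³/s
d₂ = Q/(b₂ V₂) = 5.715/(5.30×1.07) = 1.008 m

1.01 m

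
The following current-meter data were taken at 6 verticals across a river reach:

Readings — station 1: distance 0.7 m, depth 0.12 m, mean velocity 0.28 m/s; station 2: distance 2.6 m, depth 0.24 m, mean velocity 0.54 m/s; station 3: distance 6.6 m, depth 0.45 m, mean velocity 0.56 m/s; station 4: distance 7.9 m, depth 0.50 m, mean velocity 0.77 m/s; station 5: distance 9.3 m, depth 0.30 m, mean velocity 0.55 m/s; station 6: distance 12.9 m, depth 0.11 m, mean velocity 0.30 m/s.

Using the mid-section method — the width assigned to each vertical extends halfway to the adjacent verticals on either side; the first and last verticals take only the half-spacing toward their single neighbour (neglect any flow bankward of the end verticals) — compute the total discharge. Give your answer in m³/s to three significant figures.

w_1 = (2.6 − 0.7)/2 = 0.95 m; q_1 = 0.28 × 0.12 × 0.95 = 0.03192 m³/s
w_2 = (6.6 − 0.7)/2 = 2.95 m; q_2 = 0.54 × 0.24 × 2.95 = 0.3823 m³/s
w_3 = (7.9 − 2.6)/2 = 2.65 m; q_3 = 0.56 × 0.45 × 2.65 = 0.6678 m³/s
w_4 = (9.3 − 6.6)/2 = 1.35 m; q_4 = 0.77 × 0.50 × 1.35 = 0.5198 m³/s
w_5 = (12.9 − 7.9)/2 = 2.5 m; q_5 = 0.55 × 0.30 × 2.5 = 0.4125 m³/s
w_6 = (12.9 − 9.3)/2 = 1.8 m; q_6 = 0.30 × 0.11 × 1.8 = 0.05940 m³/s
Q = Σ qᵢ = 2.074 m³/s

2.07 m³/s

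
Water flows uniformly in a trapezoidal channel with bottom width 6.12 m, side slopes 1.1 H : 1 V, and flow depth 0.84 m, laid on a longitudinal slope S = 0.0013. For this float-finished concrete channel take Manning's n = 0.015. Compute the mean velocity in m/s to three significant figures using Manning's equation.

1.87 m/s

A = (b + z·y)·y = (6.12 + 1.1×0.84)×0.84 = 5.917 m²
P = b + 2y√(1+z²) = 6.12 + 2×0.84×√(1+1.1²) = 8.617 m
R = A/P = 5.917/8.617 = 0.6866 m
Q = (1/n)·A·R^(2/3)·S^(1/2) = (1/0.015) × 5.917 × 0.6866^(2/3) × 0.0013^(1/2) = 11.07 m³/s
V = Q/A = 11.07/5.917 = 1.871 m/s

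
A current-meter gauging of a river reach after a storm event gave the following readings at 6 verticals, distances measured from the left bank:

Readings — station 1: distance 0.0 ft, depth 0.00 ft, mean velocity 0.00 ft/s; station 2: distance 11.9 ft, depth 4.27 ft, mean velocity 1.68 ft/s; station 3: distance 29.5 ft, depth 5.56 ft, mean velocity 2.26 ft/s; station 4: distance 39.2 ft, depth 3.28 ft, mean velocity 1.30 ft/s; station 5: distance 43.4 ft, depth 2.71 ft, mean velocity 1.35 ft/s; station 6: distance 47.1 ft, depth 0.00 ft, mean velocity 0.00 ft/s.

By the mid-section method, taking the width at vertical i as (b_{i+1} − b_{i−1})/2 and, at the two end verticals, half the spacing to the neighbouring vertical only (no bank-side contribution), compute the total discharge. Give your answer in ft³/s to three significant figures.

w_2 = (29.5 − 0.0)/2 = 14.75 ft; q_2 = 1.68 × 4.27 × 14.75 = 105.8 ft³/s
w_3 = (39.2 − 11.9)/2 = 13.65 ft; q_3 = 2.26 × 5.56 × 13.65 = 171.5 ft³/s
w_4 = (43.4 − 29.5)/2 = 6.95 ft; q_4 = 1.30 × 3.28 × 6.95 = 29.63 ft³/s
w_5 = (47.1 − 39.2)/2 = 3.95 ft; q_5 = 1.35 × 2.71 × 3.95 = 14.45 ft³/s
Stations 1, 6 contribute zero (depth or velocity is 0).
Q = Σ qᵢ = 321.4 ft³/s

321 ft³/s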